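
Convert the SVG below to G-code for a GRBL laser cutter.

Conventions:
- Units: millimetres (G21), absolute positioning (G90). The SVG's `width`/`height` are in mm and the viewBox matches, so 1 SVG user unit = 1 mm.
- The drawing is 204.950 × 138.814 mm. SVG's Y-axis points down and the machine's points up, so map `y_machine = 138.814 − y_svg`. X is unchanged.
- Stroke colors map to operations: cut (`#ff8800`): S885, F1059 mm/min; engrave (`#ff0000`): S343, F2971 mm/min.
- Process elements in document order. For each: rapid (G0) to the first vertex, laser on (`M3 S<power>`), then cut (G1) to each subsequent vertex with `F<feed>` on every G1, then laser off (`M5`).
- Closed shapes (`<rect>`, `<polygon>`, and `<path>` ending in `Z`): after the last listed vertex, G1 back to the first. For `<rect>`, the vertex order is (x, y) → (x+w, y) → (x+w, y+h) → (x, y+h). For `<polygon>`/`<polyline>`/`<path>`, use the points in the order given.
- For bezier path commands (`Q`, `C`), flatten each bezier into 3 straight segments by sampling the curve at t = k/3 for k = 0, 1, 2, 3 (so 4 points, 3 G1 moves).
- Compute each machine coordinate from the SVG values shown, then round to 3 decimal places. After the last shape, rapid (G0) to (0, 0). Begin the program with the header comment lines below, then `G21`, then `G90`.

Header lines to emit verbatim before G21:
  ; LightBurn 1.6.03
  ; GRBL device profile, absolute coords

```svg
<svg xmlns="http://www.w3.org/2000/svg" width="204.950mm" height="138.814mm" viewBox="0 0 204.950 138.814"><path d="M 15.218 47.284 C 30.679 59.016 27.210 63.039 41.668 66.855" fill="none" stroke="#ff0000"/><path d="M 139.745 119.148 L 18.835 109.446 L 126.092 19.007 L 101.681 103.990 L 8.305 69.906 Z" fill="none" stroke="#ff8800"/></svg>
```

viewBox `0 0 204.950 138.814` with mm width/height → 1 unit = 1 mm. Flip: y_m = 138.814 − y_svg.

**Shape 1** — `<path>` cubic bezier, stroke `#ff0000` → engrave (S343, F2971). Control points (SVG): P0=(15.218,47.284), P1=(30.679,59.016), P2=(27.210,63.039), P3=(41.668,66.855); sampled at t=k/3. Machine vertices: (15.218,91.530) → (25.734,82.090) → (31.821,76.122) → (41.668,71.959). Open path.

**Shape 2** — `<path>` closed polygon, stroke `#ff8800` → cut (S885, F1059). Machine vertices: (139.745,19.666) → (18.835,29.368) → (126.092,119.807) → (101.681,34.824) → (8.305,68.908) → (139.745,19.666). Closed: final G1 returns to the first vertex.

; LightBurn 1.6.03
; GRBL device profile, absolute coords
G21
G90
G0 X15.218 Y91.530
M3 S343
G1 X25.734 Y82.090 F2971
G1 X31.821 Y76.122 F2971
G1 X41.668 Y71.959 F2971
M5
G0 X139.745 Y19.666
M3 S885
G1 X18.835 Y29.368 F1059
G1 X126.092 Y119.807 F1059
G1 X101.681 Y34.824 F1059
G1 X8.305 Y68.908 F1059
G1 X139.745 Y19.666 F1059
M5
G0 X0.000 Y0.000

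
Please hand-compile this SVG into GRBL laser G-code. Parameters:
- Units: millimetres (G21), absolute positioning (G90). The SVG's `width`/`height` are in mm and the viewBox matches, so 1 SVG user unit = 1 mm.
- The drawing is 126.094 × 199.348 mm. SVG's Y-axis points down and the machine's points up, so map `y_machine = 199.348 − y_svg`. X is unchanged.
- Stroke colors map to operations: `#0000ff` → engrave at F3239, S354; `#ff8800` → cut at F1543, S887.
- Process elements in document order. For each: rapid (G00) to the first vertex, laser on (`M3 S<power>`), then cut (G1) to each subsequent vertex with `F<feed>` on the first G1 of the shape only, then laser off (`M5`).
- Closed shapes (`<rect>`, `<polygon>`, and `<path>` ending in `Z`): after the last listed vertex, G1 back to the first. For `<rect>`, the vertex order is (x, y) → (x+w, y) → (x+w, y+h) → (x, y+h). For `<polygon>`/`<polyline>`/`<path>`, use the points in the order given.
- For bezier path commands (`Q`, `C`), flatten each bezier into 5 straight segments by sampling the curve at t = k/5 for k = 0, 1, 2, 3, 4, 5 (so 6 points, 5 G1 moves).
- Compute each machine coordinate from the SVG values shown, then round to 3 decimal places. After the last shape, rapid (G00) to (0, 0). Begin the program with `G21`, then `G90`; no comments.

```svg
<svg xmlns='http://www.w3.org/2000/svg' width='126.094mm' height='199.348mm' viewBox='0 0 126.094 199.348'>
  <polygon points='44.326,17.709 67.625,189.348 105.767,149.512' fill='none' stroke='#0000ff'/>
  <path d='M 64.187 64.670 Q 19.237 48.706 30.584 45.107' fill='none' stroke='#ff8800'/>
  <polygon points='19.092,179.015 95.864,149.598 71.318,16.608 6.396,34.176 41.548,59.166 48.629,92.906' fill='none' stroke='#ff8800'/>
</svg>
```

G21
G90
G00 X44.326 Y181.639
M3 S354
G1 X67.625 Y10.000 F3239
G1 X105.767 Y49.836
G1 X44.326 Y181.639
M5
G00 X64.187 Y134.678
M3 S887
G1 X48.459 Y140.569 F1543
G1 X37.235 Y145.471
G1 X30.514 Y149.383
G1 X28.297 Y152.307
G1 X30.584 Y154.241
M5
G00 X19.092 Y20.333
M3 S887
G1 X95.864 Y49.750 F1543
G1 X71.318 Y182.740
G1 X6.396 Y165.172
G1 X41.548 Y140.182
G1 X48.629 Y106.442
G1 X19.092 Y20.333
M5
G00 X0.000 Y0.000

viewBox `0 0 126.094 199.348` with mm width/height → 1 unit = 1 mm. Flip: y_m = 199.348 − y_svg.

**Shape 1** — `<polygon>` closed polygon, stroke `#0000ff` → engrave (S354, F3239). Machine vertices: (44.326,181.639) → (67.625,10.000) → (105.767,49.836) → (44.326,181.639). Closed: final G1 returns to the first vertex.

**Shape 2** — `<path>` quadratic bezier, stroke `#ff8800` → cut (S887, F1543). Control points (SVG): P0=(64.187,64.670), P1=(19.237,48.706), P2=(30.584,45.107); sampled at t=k/5. Machine vertices: (64.187,134.678) → (48.459,140.569) → (37.235,145.471) → (30.514,149.383) → (28.297,152.307) → (30.584,154.241). Open path.

**Shape 3** — `<polygon>` closed polygon, stroke `#ff8800` → cut (S887, F1543). Machine vertices: (19.092,20.333) → (95.864,49.750) → (71.318,182.740) → (6.396,165.172) → (41.548,140.182) → (48.629,106.442) → (19.092,20.333). Closed: final G1 returns to the first vertex.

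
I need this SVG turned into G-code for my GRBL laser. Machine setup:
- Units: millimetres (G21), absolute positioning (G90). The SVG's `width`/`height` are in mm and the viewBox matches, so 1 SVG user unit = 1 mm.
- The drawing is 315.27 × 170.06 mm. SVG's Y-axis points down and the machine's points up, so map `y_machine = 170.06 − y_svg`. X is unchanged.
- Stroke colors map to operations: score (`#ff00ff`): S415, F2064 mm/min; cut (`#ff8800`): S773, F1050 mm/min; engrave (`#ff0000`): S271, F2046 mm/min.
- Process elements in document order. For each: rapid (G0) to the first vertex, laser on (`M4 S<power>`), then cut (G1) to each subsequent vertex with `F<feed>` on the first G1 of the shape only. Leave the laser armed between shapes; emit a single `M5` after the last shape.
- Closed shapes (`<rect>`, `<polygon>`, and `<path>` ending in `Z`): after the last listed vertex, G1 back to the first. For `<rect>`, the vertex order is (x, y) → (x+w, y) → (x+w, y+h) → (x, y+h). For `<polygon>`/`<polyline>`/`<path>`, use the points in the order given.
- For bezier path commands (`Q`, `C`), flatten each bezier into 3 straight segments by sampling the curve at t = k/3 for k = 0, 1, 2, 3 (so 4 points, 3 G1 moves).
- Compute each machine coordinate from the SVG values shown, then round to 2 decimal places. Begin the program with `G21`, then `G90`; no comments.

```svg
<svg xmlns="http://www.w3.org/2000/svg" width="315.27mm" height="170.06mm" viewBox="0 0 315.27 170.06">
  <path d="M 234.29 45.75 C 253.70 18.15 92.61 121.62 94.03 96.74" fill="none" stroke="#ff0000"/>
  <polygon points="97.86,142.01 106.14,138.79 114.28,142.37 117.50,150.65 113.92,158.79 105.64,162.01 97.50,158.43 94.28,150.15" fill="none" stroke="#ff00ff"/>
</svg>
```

Since the viewBox matches the mm dimensions, user units are millimetres directly. The only transform is the Y-flip y_m = 170.06 − y_svg.

Shape 1 is a cubic bezier drawn with `<path>`. Its stroke #ff0000 means engrave at S271, F2046. After flipping Y the toolpath is (234.29,124.31) → (206.24,117.83) → (134.08,81.62) → (94.03,73.32).

Shape 2 is a regular polygon drawn with `<polygon>`. Its stroke #ff00ff means score at S415, F2064. After flipping Y the toolpath is (97.86,28.05) → (106.14,31.27) → (114.28,27.69) → (117.50,19.41) → (113.92,11.27) → (105.64,8.05) → (97.50,11.63) → (94.28,19.91) → (97.86,28.05), returning to the start.

G21
G90
G0 X234.29 Y124.31
M4 S271
G1 X206.24 Y117.83 F2046
G1 X134.08 Y81.62
G1 X94.03 Y73.32
G0 X97.86 Y28.05
M4 S415
G1 X106.14 Y31.27 F2064
G1 X114.28 Y27.69
G1 X117.50 Y19.41
G1 X113.92 Y11.27
G1 X105.64 Y8.05
G1 X97.50 Y11.63
G1 X94.28 Y19.91
G1 X97.86 Y28.05
M5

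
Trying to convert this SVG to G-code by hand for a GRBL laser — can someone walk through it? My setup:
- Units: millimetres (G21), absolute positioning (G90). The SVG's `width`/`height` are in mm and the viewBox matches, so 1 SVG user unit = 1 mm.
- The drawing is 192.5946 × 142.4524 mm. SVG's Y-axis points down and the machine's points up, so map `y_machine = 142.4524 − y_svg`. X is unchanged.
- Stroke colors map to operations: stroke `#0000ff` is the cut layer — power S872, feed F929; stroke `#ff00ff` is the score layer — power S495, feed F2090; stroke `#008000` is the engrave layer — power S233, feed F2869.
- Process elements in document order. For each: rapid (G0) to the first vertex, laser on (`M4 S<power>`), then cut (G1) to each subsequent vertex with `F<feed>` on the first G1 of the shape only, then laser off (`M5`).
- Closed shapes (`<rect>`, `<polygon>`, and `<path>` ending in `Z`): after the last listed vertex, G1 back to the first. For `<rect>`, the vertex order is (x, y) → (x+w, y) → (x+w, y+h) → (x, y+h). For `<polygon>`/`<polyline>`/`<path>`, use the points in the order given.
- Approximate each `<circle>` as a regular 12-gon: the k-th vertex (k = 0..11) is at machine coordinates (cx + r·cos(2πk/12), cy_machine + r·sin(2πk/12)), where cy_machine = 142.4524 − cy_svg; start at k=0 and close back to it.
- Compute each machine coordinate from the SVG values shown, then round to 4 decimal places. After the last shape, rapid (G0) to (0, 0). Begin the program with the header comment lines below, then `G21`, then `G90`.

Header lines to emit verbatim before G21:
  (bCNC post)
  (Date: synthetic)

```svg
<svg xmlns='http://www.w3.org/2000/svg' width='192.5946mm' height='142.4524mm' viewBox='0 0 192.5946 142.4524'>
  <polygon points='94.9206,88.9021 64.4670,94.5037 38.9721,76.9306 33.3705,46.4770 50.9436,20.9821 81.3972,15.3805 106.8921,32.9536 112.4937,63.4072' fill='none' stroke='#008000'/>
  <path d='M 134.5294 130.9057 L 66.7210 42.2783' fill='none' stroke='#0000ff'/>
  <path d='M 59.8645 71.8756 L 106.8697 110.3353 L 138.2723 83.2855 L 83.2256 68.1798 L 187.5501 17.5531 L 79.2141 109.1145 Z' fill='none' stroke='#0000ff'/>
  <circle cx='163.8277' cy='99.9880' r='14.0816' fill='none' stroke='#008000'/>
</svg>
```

Since the viewBox matches the mm dimensions, user units are millimetres directly. The only transform is the Y-flip y_m = 142.4524 − y_svg.

Shape 1 is a regular polygon drawn with `<polygon>`. Its stroke #008000 means engrave at S233, F2869. After flipping Y the toolpath is (94.9206,53.5503) → (64.4670,47.9487) → (38.9721,65.5218) → (33.3705,95.9754) → (50.9436,121.4703) → (81.3972,127.0719) → (106.8921,109.4988) → (112.4937,79.0452) → (94.9206,53.5503), returning to the start.

Shape 2 is a line segment drawn with `<path>`. Its stroke #0000ff means cut at S872, F929. After flipping Y the toolpath is (134.5294,11.5467) → (66.7210,100.1741).

Shape 3 is a closed polygon drawn with `<path>`. Its stroke #0000ff means cut at S872, F929. After flipping Y the toolpath is (59.8645,70.5768) → (106.8697,32.1171) → (138.2723,59.1669) → (83.2256,74.2726) → (187.5501,124.8993) → (79.2141,33.3379) → (59.8645,70.5768), returning to the start.

Shape 4 is a circle drawn with `<circle>`. Its stroke #008000 means engrave at S233, F2869. After flipping Y the toolpath is (177.9093,42.4644) → (176.0227,49.5052) → (170.8685,54.6594) → (163.8277,56.5460) → (156.7869,54.6594) → (151.6327,49.5052) → (149.7461,42.4644) → (151.6327,35.4236) → (156.7869,30.2694) → (163.8277,28.3828) → (170.8685,30.2694) → (176.0227,35.4236) → (177.9093,42.4644), returning to the start.

(bCNC post)
(Date: synthetic)
G21
G90
G0 X94.9206 Y53.5503
M4 S233
G1 X64.4670 Y47.9487 F2869
G1 X38.9721 Y65.5218
G1 X33.3705 Y95.9754
G1 X50.9436 Y121.4703
G1 X81.3972 Y127.0719
G1 X106.8921 Y109.4988
G1 X112.4937 Y79.0452
G1 X94.9206 Y53.5503
M5
G0 X134.5294 Y11.5467
M4 S872
G1 X66.7210 Y100.1741 F929
M5
G0 X59.8645 Y70.5768
M4 S872
G1 X106.8697 Y32.1171 F929
G1 X138.2723 Y59.1669
G1 X83.2256 Y74.2726
G1 X187.5501 Y124.8993
G1 X79.2141 Y33.3379
G1 X59.8645 Y70.5768
M5
G0 X177.9093 Y42.4644
M4 S233
G1 X176.0227 Y49.5052 F2869
G1 X170.8685 Y54.6594
G1 X163.8277 Y56.5460
G1 X156.7869 Y54.6594
G1 X151.6327 Y49.5052
G1 X149.7461 Y42.4644
G1 X151.6327 Y35.4236
G1 X156.7869 Y30.2694
G1 X163.8277 Y28.3828
G1 X170.8685 Y30.2694
G1 X176.0227 Y35.4236
G1 X177.9093 Y42.4644
M5
G0 X0.0000 Y0.0000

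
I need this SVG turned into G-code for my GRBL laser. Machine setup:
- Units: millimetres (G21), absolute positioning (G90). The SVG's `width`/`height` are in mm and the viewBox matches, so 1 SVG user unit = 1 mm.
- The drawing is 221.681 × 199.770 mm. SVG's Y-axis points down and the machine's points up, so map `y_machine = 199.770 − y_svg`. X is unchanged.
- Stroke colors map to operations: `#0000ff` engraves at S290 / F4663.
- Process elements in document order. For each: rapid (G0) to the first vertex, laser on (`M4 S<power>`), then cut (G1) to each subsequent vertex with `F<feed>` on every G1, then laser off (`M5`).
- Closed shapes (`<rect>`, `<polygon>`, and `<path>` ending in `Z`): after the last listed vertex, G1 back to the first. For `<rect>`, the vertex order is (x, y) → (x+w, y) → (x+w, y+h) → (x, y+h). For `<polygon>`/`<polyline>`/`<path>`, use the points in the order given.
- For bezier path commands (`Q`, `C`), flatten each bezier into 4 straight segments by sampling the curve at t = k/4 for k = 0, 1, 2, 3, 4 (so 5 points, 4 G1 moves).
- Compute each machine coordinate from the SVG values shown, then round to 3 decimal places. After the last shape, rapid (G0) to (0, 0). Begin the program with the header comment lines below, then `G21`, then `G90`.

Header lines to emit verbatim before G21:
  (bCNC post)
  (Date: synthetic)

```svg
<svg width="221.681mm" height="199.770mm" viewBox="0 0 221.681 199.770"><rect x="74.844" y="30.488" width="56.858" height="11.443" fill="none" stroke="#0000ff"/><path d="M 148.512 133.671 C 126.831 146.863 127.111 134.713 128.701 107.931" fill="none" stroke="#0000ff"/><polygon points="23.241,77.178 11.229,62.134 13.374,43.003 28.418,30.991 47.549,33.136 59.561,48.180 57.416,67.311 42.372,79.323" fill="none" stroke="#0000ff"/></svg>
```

Since the viewBox matches the mm dimensions, user units are millimetres directly. The only transform is the Y-flip y_m = 199.770 − y_svg.

Shape 1 is a rectangle drawn with `<rect>`. Its stroke #0000ff means engrave at S290, F4663. After flipping Y the toolpath is (74.844,169.282) → (131.702,169.282) → (131.702,157.839) → (74.844,157.839) → (74.844,169.282), returning to the start.

Shape 2 is a cubic bezier drawn with `<path>`. Its stroke #0000ff means engrave at S290, F4663. After flipping Y the toolpath is (148.512,66.099) → (136.046,60.789) → (129.880,63.979) → (128.077,74.663) → (128.701,91.839).

Shape 3 is a regular polygon drawn with `<polygon>`. Its stroke #0000ff means engrave at S290, F4663. After flipping Y the toolpath is (23.241,122.592) → (11.229,137.636) → (13.374,156.767) → (28.418,168.779) → (47.549,166.634) → (59.561,151.590) → (57.416,132.459) → (42.372,120.447) → (23.241,122.592), returning to the start.

(bCNC post)
(Date: synthetic)
G21
G90
G0 X74.844 Y169.282
M4 S290
G1 X131.702 Y169.282 F4663
G1 X131.702 Y157.839 F4663
G1 X74.844 Y157.839 F4663
G1 X74.844 Y169.282 F4663
M5
G0 X148.512 Y66.099
M4 S290
G1 X136.046 Y60.789 F4663
G1 X129.880 Y63.979 F4663
G1 X128.077 Y74.663 F4663
G1 X128.701 Y91.839 F4663
M5
G0 X23.241 Y122.592
M4 S290
G1 X11.229 Y137.636 F4663
G1 X13.374 Y156.767 F4663
G1 X28.418 Y168.779 F4663
G1 X47.549 Y166.634 F4663
G1 X59.561 Y151.590 F4663
G1 X57.416 Y132.459 F4663
G1 X42.372 Y120.447 F4663
G1 X23.241 Y122.592 F4663
M5
G0 X0.000 Y0.000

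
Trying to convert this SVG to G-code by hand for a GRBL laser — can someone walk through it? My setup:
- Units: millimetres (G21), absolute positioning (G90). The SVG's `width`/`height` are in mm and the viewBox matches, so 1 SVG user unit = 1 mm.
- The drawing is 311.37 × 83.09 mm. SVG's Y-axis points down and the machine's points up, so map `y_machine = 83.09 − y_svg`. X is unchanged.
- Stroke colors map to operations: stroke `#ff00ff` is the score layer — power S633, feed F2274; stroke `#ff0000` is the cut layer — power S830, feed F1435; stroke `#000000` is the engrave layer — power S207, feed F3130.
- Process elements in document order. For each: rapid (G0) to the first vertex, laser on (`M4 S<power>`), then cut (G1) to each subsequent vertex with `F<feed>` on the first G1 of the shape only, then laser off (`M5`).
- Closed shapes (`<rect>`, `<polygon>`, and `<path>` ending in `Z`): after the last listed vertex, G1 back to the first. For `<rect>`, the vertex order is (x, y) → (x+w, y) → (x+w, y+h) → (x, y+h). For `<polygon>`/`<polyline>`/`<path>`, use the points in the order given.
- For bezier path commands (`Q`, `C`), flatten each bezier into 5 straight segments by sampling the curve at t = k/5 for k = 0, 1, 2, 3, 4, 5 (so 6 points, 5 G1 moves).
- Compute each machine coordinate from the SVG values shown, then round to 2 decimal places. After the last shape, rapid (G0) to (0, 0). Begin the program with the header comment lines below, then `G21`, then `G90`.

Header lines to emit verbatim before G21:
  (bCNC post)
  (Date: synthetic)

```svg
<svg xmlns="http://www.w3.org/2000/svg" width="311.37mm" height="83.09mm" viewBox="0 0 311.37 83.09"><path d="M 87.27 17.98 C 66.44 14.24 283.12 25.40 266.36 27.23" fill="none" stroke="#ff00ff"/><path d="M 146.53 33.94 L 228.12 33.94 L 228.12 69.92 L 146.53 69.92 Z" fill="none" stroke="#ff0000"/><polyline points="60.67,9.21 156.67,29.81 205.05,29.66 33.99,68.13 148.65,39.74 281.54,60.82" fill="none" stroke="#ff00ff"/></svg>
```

(bCNC post)
(Date: synthetic)
G21
G90
G0 X87.27 Y65.11
M4 S633
G1 X99.51 Y65.76 F2274
G1 X146.14 Y64.00
G1 X204.56 Y60.98
G1 X252.17 Y57.88
G1 X266.36 Y55.86
M5
G0 X146.53 Y49.15
M4 S830
G1 X228.12 Y49.15 F1435
G1 X228.12 Y13.17
G1 X146.53 Y13.17
G1 X146.53 Y49.15
M5
G0 X60.67 Y73.88
M4 S633
G1 X156.67 Y53.28 F2274
G1 X205.05 Y53.43
G1 X33.99 Y14.96
G1 X148.65 Y43.35
G1 X281.54 Y22.27
M5
G0 X0.00 Y0.00

1 u = 1 mm; y_m = 83.09 − y.

[1] `<path>` cubic bezier, #ff00ff→score S633 F2274: (87.27,65.11) → (99.51,65.76) → (146.14,64.00) → (204.56,60.98) → (252.17,57.88) → (266.36,55.86)

[2] `<path>` rectangle, #ff0000→cut S830 F1435: (146.53,49.15) → (228.12,49.15) → (228.12,13.17) → (146.53,13.17) → (146.53,49.15) (closed)

[3] `<polyline>` open polyline, #ff00ff→score S633 F2274: (60.67,73.88) → (156.67,53.28) → (205.05,53.43) → (33.99,14.96) → (148.65,43.35) → (281.54,22.27)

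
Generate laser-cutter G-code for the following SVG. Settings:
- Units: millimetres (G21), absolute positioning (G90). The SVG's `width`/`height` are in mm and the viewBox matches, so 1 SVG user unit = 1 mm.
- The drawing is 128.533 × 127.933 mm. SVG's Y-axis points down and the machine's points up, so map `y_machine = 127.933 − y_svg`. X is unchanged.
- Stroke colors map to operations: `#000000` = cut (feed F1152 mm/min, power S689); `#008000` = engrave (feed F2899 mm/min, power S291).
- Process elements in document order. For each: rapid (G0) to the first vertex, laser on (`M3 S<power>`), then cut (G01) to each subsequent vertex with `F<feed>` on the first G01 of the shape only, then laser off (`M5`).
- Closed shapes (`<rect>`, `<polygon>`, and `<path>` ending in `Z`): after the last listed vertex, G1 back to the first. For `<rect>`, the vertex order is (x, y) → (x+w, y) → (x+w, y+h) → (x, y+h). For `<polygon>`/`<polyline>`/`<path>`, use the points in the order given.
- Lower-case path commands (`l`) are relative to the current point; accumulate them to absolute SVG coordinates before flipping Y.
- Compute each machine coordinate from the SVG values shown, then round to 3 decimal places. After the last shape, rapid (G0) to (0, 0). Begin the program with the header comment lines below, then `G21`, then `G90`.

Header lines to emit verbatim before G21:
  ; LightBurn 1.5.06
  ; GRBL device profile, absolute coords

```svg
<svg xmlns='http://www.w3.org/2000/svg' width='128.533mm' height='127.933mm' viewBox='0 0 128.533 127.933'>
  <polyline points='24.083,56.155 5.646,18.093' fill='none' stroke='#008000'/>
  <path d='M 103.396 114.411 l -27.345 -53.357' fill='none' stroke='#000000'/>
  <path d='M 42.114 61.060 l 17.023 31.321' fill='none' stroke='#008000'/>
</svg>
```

1 u = 1 mm; y_m = 127.933 − y.

[1] `<polyline>` line segment, #008000→engrave S291 F2899: (24.083,71.778) → (5.646,109.840)

[2] `<path>` line segment, #000000→cut S689 F1152: (103.396,13.522) → (76.051,66.879)

[3] `<path>` line segment, #008000→engrave S291 F2899: (42.114,66.873) → (59.137,35.552)

; LightBurn 1.5.06
; GRBL device profile, absolute coords
G21
G90
G0 X24.083 Y71.778
M3 S291
G01 X5.646 Y109.840 F2899
M5
G0 X103.396 Y13.522
M3 S689
G01 X76.051 Y66.879 F1152
M5
G0 X42.114 Y66.873
M3 S291
G01 X59.137 Y35.552 F2899
M5
G0 X0.000 Y0.000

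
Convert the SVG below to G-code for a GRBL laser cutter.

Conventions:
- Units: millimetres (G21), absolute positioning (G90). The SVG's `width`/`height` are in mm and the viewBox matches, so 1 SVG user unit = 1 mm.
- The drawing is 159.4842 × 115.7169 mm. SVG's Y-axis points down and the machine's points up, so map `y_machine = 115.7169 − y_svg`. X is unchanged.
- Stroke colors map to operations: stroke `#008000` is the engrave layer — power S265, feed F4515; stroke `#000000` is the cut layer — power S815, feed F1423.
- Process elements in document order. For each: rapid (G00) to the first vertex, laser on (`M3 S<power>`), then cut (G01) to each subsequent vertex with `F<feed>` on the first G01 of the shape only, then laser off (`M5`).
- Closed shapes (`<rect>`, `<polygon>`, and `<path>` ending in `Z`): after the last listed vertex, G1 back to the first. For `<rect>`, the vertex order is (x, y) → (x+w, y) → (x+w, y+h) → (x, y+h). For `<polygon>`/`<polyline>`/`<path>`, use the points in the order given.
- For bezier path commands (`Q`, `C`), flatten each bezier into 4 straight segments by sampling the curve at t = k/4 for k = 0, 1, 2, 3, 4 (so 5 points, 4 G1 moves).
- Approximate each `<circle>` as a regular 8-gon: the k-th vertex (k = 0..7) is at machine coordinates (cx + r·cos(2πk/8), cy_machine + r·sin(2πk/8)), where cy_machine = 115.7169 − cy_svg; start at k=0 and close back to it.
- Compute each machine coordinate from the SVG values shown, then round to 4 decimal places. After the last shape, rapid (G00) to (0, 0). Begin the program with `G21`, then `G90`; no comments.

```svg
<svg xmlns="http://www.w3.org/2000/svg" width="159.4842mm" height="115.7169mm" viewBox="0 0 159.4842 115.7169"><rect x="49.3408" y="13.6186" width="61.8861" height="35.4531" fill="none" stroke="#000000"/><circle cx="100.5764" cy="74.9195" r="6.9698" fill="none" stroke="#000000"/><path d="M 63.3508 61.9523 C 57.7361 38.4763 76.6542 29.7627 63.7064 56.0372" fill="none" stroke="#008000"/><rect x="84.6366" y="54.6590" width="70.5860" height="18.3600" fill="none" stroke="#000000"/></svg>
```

1 u = 1 mm; y_m = 115.7169 − y.

[1] `<rect>` rectangle, #000000→cut S815 F1423: (49.3408,102.0983) → (111.2269,102.0983) → (111.2269,66.6452) → (49.3408,66.6452) → (49.3408,102.0983) (closed)

[2] `<circle>` circle, #000000→cut S815 F1423: (107.5462,40.7974) → (105.5048,45.7258) → (100.5764,47.7672) → (95.6480,45.7258) → (93.6066,40.7974) → (95.6480,35.8690) → (100.5764,33.8276) → (105.5048,35.8690) → (107.5462,40.7974) (closed)

[3] `<path>` cubic bezier, #008000→engrave S265 F4515: (63.3508,53.7646) → (62.8584,68.2876) → (66.2785,75.3786) → (68.3236,73.1413) → (63.7064,59.6797)

[4] `<rect>` rectangle, #000000→cut S815 F1423: (84.6366,61.0579) → (155.2226,61.0579) → (155.2226,42.6979) → (84.6366,42.6979) → (84.6366,61.0579) (closed)

G21
G90
G00 X49.3408 Y102.0983
M3 S815
G01 X111.2269 Y102.0983 F1423
G01 X111.2269 Y66.6452
G01 X49.3408 Y66.6452
G01 X49.3408 Y102.0983
M5
G00 X107.5462 Y40.7974
M3 S815
G01 X105.5048 Y45.7258 F1423
G01 X100.5764 Y47.7672
G01 X95.6480 Y45.7258
G01 X93.6066 Y40.7974
G01 X95.6480 Y35.8690
G01 X100.5764 Y33.8276
G01 X105.5048 Y35.8690
G01 X107.5462 Y40.7974
M5
G00 X63.3508 Y53.7646
M3 S265
G01 X62.8584 Y68.2876 F4515
G01 X66.2785 Y75.3786
G01 X68.3236 Y73.1413
G01 X63.7064 Y59.6797
M5
G00 X84.6366 Y61.0579
M3 S815
G01 X155.2226 Y61.0579 F1423
G01 X155.2226 Y42.6979
G01 X84.6366 Y42.6979
G01 X84.6366 Y61.0579
M5
G00 X0.0000 Y0.0000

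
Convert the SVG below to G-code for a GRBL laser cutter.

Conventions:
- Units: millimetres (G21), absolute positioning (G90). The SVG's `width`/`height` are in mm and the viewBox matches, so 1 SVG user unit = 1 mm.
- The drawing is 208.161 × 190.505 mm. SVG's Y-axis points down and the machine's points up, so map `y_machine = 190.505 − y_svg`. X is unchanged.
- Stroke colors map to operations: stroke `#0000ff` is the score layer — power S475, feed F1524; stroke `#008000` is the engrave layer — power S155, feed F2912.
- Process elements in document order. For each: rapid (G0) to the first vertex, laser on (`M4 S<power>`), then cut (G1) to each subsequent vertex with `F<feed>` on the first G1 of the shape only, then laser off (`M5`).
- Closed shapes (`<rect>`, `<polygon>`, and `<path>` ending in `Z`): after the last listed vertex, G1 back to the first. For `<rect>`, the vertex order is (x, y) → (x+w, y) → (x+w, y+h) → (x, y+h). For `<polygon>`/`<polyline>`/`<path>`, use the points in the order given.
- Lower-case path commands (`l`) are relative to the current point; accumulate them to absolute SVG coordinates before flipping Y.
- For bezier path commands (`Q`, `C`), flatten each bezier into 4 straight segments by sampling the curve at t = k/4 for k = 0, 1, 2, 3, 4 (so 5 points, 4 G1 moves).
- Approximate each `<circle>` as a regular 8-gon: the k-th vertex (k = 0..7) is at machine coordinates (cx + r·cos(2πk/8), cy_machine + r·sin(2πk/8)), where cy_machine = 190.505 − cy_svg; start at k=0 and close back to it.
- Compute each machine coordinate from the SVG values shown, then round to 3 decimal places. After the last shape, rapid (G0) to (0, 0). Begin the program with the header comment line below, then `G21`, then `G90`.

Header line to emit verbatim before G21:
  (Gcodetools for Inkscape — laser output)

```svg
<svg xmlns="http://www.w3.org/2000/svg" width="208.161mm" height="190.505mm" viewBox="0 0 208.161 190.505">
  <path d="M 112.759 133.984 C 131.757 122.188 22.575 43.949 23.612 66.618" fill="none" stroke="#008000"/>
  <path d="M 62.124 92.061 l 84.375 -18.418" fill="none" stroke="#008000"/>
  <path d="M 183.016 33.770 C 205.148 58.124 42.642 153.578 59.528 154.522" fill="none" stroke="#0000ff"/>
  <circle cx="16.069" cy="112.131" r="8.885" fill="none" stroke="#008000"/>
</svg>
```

(Gcodetools for Inkscape — laser output)
G21
G90
G0 X112.759 Y56.521
M4 S155
G1 X106.699 Y75.211 F2912
G1 X74.921 Y103.128
G1 X39.775 Y124.583
G1 X23.612 Y123.887
M5
G0 X62.124 Y98.444
M4 S155
G1 X146.499 Y116.862 F2912
M5
G0 X183.016 Y156.735
M4 S475
G1 X170.683 Y127.726 F1524
G1 X123.239 Y87.580
G1 X74.812 Y51.824
G1 X59.528 Y35.983
M5
G0 X24.954 Y78.374
M4 S155
G1 X22.352 Y84.657 F2912
G1 X16.069 Y87.259
G1 X9.786 Y84.657
G1 X7.184 Y78.374
G1 X9.786 Y72.091
G1 X16.069 Y69.489
G1 X22.352 Y72.091
G1 X24.954 Y78.374
M5
G0 X0.000 Y0.000

viewBox `0 0 208.161 190.505` with mm width/height → 1 unit = 1 mm. Flip: y_m = 190.505 − y_svg.

**Shape 1** — `<path>` cubic bezier, stroke `#008000` → engrave (S155, F2912). Control points (SVG): P0=(112.759,133.984), P1=(131.757,122.188), P2=(22.575,43.949), P3=(23.612,66.618); sampled at t=k/4. Machine vertices: (112.759,56.521) → (106.699,75.211) → (74.921,103.128) → (39.775,124.583) → (23.612,123.887). Open path.

**Shape 2** — `<path>` line segment, stroke `#008000` → engrave (S155, F2912). Machine vertices: (62.124,98.444) → (146.499,116.862). Open path.

**Shape 3** — `<path>` cubic bezier, stroke `#0000ff` → score (S475, F1524). Control points (SVG): P0=(183.016,33.770), P1=(205.148,58.124), P2=(42.642,153.578), P3=(59.528,154.522); sampled at t=k/4. Machine vertices: (183.016,156.735) → (170.683,127.726) → (123.239,87.580) → (74.812,51.824) → (59.528,35.983). Open path.

**Shape 4** — `<circle>` circle, stroke `#008000` → engrave (S155, F2912). Machine vertices: (24.954,78.374) → (22.352,84.657) → (16.069,87.259) → (9.786,84.657) → (7.184,78.374) → (9.786,72.091) → (16.069,69.489) → (22.352,72.091) → (24.954,78.374). Closed: final G1 returns to the first vertex.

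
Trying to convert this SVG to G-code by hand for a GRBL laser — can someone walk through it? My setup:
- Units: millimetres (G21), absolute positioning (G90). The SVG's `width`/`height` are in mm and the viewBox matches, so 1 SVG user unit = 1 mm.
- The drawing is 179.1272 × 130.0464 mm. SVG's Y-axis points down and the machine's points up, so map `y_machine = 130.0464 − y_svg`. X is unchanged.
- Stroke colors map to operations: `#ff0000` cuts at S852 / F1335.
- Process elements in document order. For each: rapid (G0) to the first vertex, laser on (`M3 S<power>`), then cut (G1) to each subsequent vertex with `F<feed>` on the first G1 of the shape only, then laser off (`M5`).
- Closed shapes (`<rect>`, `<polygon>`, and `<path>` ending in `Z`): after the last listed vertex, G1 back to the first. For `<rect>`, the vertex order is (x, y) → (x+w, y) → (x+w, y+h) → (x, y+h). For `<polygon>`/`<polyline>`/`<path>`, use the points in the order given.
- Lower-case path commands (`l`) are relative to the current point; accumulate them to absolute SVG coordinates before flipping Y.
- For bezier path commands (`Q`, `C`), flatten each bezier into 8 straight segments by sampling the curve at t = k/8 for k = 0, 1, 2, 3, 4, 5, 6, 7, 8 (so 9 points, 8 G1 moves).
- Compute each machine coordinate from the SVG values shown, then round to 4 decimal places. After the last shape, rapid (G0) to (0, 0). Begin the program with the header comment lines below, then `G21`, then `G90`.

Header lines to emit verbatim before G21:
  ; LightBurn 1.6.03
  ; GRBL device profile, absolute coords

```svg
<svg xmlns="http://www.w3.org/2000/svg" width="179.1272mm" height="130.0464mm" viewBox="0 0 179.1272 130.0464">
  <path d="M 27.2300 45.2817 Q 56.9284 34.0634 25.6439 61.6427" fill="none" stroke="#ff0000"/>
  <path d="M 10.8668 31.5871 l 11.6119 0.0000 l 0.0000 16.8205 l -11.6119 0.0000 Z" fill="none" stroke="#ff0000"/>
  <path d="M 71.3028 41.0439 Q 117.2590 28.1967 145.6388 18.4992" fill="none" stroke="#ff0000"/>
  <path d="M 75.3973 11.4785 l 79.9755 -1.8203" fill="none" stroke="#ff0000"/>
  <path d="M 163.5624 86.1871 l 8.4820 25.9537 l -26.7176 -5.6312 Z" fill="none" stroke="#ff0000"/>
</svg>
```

; LightBurn 1.6.03
; GRBL device profile, absolute coords
G21
G90
G0 X27.2300 Y84.7647
M3 S852
G1 X33.7017 Y86.9631 F1335
G1 X38.2678 Y87.9490
G1 X40.9281 Y87.7225
G1 X41.6827 Y86.2836
G1 X40.5316 Y83.6323
G1 X37.4747 Y79.7685
G1 X32.5122 Y74.6923
G1 X25.6439 Y68.4037
M5
G0 X10.8668 Y98.4593
M3 S852
G1 X22.4787 Y98.4593 F1335
G1 X22.4787 Y81.6388
G1 X10.8668 Y81.6388
G1 X10.8668 Y98.4593
M5
G0 X71.3028 Y89.0025
M3 S852
G1 X82.5172 Y92.1651 F1335
G1 X93.1824 Y95.2292
G1 X103.2983 Y98.1950
G1 X112.8649 Y101.0623
G1 X121.8823 Y103.8311
G1 X130.3504 Y106.5016
G1 X138.2692 Y109.0736
G1 X145.6388 Y111.5472
M5
G0 X75.3973 Y118.5679
M3 S852
G1 X155.3728 Y120.3882 F1335
M5
G0 X163.5624 Y43.8593
M3 S852
G1 X172.0444 Y17.9056 F1335
G1 X145.3268 Y23.5368
G1 X163.5624 Y43.8593
M5
G0 X0.0000 Y0.0000

1 u = 1 mm; y_m = 130.0464 − y.

[1] `<path>` quadratic bezier, #ff0000→cut S852 F1335: (27.2300,84.7647) → (33.7017,86.9631) → (38.2678,87.9490) → (40.9281,87.7225) → (41.6827,86.2836) → (40.5316,83.6323) → (37.4747,79.7685) → (32.5122,74.6923) → (25.6439,68.4037)

[2] `<path>` rectangle, #ff0000→cut S852 F1335: (10.8668,98.4593) → (22.4787,98.4593) → (22.4787,81.6388) → (10.8668,81.6388) → (10.8668,98.4593) (closed)

[3] `<path>` quadratic bezier, #ff0000→cut S852 F1335: (71.3028,89.0025) → (82.5172,92.1651) → (93.1824,95.2292) → (103.2983,98.1950) → (112.8649,101.0623) → (121.8823,103.8311) → (130.3504,106.5016) → (138.2692,109.0736) → (145.6388,111.5472)

[4] `<path>` line segment, #ff0000→cut S852 F1335: (75.3973,118.5679) → (155.3728,120.3882)

[5] `<path>` regular polygon, #ff0000→cut S852 F1335: (163.5624,43.8593) → (172.0444,17.9056) → (145.3268,23.5368) → (163.5624,43.8593) (closed)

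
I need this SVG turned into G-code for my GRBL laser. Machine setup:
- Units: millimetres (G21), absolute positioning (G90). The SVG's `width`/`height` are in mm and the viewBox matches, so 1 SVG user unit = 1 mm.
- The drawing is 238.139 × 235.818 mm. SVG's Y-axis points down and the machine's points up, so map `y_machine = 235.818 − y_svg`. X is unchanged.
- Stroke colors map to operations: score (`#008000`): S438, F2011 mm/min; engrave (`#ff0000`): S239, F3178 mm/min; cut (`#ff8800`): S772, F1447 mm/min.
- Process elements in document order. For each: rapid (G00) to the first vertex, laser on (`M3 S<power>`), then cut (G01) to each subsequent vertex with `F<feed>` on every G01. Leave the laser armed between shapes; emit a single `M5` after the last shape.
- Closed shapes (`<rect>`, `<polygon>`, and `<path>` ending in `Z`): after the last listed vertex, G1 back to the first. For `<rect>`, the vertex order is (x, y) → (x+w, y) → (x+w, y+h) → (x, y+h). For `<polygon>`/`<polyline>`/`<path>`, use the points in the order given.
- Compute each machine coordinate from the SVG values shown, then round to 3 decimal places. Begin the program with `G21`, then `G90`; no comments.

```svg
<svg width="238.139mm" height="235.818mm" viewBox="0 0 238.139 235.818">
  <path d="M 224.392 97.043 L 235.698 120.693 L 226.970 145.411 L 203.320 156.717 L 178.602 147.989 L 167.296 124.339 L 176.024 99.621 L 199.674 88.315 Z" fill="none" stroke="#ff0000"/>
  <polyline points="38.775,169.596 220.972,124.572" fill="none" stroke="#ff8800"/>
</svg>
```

G21
G90
G00 X224.392 Y138.775
M3 S239
G01 X235.698 Y115.125 F3178
G01 X226.970 Y90.407 F3178
G01 X203.320 Y79.101 F3178
G01 X178.602 Y87.829 F3178
G01 X167.296 Y111.479 F3178
G01 X176.024 Y136.197 F3178
G01 X199.674 Y147.503 F3178
G01 X224.392 Y138.775 F3178
G00 X38.775 Y66.222
M3 S772
G01 X220.972 Y111.246 F1447
M5

viewBox `0 0 238.139 235.818` with mm width/height → 1 unit = 1 mm. Flip: y_m = 235.818 − y_svg.

**Shape 1** — `<path>` regular polygon, stroke `#ff0000` → engrave (S239, F3178). Machine vertices: (224.392,138.775) → (235.698,115.125) → (226.970,90.407) → (203.320,79.101) → (178.602,87.829) → (167.296,111.479) → (176.024,136.197) → (199.674,147.503) → (224.392,138.775). Closed: final G1 returns to the first vertex.

**Shape 2** — `<polyline>` line segment, stroke `#ff8800` → cut (S772, F1447). Machine vertices: (38.775,66.222) → (220.972,111.246). Open path.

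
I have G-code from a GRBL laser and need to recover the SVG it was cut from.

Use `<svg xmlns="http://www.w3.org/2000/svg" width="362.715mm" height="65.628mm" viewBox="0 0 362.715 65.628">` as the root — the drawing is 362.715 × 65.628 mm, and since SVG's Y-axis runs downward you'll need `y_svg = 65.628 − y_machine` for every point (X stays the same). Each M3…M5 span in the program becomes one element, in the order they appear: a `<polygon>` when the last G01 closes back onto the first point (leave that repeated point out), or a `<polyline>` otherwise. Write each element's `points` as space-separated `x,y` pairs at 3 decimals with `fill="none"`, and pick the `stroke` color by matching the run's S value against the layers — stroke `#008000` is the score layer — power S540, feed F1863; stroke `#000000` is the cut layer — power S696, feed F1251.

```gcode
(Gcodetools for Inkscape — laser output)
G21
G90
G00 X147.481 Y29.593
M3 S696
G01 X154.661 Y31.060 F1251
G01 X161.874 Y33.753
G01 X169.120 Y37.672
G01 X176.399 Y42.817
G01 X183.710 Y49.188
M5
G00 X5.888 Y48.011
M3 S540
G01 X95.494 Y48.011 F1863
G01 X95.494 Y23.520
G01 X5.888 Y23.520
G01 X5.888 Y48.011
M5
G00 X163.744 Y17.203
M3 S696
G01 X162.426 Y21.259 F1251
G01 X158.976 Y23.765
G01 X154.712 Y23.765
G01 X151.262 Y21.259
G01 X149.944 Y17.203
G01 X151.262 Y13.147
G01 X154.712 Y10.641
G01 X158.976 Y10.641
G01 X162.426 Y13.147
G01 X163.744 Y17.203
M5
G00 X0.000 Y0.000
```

Machine Y-up, SVG Y-down with viewBox height 65.628, so y_svg = 65.628 − y_machine; X carries over.

Run 1: power S696 maps to stroke `#000000` (cut). The run is open, so emit a `<polyline>` with points (Y-flipped): 147.481,36.035 154.661,34.568 161.874,31.875 169.120,27.956 176.399,22.811 183.710,16.440.

Run 2: S540 ⇒ score layer `#008000`. The run returns to its start, so emit a `<polygon>` with points (Y-flipped): 5.888,17.617 95.494,17.617 95.494,42.108 5.888,42.108.

Run 3: S696 ⇒ cut layer `#000000`. The run returns to its start, so emit a `<polygon>` with points (Y-flipped): 163.744,48.425 162.426,44.369 158.976,41.863 154.712,41.863 151.262,44.369 149.944,48.425 151.262,52.481 154.712,54.987 158.976,54.987 162.426,52.481.

<svg xmlns="http://www.w3.org/2000/svg" width="362.715mm" height="65.628mm" viewBox="0 0 362.715 65.628">
  <polyline points="147.481,36.035 154.661,34.568 161.874,31.875 169.120,27.956 176.399,22.811 183.710,16.440" fill="none" stroke="#000000"/>
  <polygon points="5.888,17.617 95.494,17.617 95.494,42.108 5.888,42.108" fill="none" stroke="#008000"/>
  <polygon points="163.744,48.425 162.426,44.369 158.976,41.863 154.712,41.863 151.262,44.369 149.944,48.425 151.262,52.481 154.712,54.987 158.976,54.987 162.426,52.481" fill="none" stroke="#000000"/>
</svg>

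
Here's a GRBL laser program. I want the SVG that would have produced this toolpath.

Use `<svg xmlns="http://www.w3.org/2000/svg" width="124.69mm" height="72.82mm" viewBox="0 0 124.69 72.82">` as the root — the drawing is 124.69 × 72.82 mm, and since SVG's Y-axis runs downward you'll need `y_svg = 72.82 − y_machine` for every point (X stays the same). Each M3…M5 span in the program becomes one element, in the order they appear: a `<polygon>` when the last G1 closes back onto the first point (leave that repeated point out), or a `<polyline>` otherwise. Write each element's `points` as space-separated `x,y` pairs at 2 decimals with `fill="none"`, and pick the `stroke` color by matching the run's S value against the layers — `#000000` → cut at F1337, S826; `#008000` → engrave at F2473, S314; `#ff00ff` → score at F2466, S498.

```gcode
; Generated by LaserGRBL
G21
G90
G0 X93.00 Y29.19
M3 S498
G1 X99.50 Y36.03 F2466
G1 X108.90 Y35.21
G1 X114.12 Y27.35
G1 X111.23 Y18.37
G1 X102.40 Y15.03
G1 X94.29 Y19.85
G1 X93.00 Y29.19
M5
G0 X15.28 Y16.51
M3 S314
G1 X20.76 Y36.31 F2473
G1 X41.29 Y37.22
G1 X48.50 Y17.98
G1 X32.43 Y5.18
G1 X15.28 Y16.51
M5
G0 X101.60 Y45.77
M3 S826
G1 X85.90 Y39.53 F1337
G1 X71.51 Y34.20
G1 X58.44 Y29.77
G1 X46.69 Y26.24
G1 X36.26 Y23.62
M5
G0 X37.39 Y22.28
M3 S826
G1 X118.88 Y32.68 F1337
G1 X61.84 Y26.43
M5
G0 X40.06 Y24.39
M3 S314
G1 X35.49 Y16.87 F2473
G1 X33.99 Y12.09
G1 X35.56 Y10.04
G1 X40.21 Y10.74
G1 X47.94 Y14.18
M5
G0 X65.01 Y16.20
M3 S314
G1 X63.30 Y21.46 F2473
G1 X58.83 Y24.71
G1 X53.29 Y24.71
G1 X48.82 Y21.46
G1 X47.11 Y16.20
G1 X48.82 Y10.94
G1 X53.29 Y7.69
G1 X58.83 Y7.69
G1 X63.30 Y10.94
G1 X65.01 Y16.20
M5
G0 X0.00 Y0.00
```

<svg xmlns="http://www.w3.org/2000/svg" width="124.69mm" height="72.82mm" viewBox="0 0 124.69 72.82">
  <polygon points="93.00,43.63 99.50,36.79 108.90,37.61 114.12,45.47 111.23,54.45 102.40,57.79 94.29,52.97" fill="none" stroke="#ff00ff"/>
  <polygon points="15.28,56.31 20.76,36.51 41.29,35.60 48.50,54.84 32.43,67.64" fill="none" stroke="#008000"/>
  <polyline points="101.60,27.05 85.90,33.29 71.51,38.62 58.44,43.05 46.69,46.58 36.26,49.20" fill="none" stroke="#000000"/>
  <polyline points="37.39,50.54 118.88,40.14 61.84,46.39" fill="none" stroke="#000000"/>
  <polyline points="40.06,48.43 35.49,55.95 33.99,60.73 35.56,62.78 40.21,62.08 47.94,58.64" fill="none" stroke="#008000"/>
  <polygon points="65.01,56.62 63.30,51.36 58.83,48.11 53.29,48.11 48.82,51.36 47.11,56.62 48.82,61.88 53.29,65.13 58.83,65.13 63.30,61.88" fill="none" stroke="#008000"/>
</svg>

Each laser-on run becomes one SVG element. Flip Y back into SVG space with y_svg = 72.82 − y_machine.

Run 1: the run's S498 means `#ff00ff` (score). The run returns to its start, so emit a `<polygon>` with points (Y-flipped): 93.00,43.63 99.50,36.79 108.90,37.61 114.12,45.47 111.23,54.45 102.40,57.79 94.29,52.97.

Run 2: S314 ⇒ engrave layer `#008000`. The run returns to its start, so emit a `<polygon>` with points (Y-flipped): 15.28,56.31 20.76,36.51 41.29,35.60 48.50,54.84 32.43,67.64.

Run 3: S826 ⇒ cut layer `#000000`. The run is open, so emit a `<polyline>` with points (Y-flipped): 101.60,27.05 85.90,33.29 71.51,38.62 58.44,43.05 46.69,46.58 36.26,49.20.

Run 4: power S826 maps to stroke `#000000` (cut). The run is open, so emit a `<polyline>` with points (Y-flipped): 37.39,50.54 118.88,40.14 61.84,46.39.

Run 5: the run's S314 means `#008000` (engrave). The run is open, so emit a `<polyline>` with points (Y-flipped): 40.06,48.43 35.49,55.95 33.99,60.73 35.56,62.78 40.21,62.08 47.94,58.64.

Run 6: S314 ⇒ engrave layer `#008000`. The run returns to its start, so emit a `<polygon>` with points (Y-flipped): 65.01,56.62 63.30,51.36 58.83,48.11 53.29,48.11 48.82,51.36 47.11,56.62 48.82,61.88 53.29,65.13 58.83,65.13 63.30,61.88.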